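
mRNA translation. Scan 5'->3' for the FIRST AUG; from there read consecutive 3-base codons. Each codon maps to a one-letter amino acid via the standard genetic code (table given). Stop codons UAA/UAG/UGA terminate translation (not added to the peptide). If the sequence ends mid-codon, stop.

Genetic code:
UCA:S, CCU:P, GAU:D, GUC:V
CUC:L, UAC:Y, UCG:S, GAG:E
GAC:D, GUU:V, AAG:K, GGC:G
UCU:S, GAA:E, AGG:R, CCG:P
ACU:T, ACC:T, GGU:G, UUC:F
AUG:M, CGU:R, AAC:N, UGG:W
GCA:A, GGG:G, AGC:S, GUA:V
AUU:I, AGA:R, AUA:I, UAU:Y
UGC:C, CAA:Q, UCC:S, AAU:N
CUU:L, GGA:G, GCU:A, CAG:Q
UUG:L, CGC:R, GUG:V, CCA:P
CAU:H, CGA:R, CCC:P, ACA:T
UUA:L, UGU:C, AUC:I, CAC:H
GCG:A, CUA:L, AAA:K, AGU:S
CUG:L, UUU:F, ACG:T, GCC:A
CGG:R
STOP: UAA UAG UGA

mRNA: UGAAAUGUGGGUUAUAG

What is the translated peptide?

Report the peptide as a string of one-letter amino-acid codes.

start AUG at pos 4
pos 4: AUG -> M; peptide=M
pos 7: UGG -> W; peptide=MW
pos 10: GUU -> V; peptide=MWV
pos 13: AUA -> I; peptide=MWVI
pos 16: only 1 nt remain (<3), stop (end of mRNA)

Answer: MWVI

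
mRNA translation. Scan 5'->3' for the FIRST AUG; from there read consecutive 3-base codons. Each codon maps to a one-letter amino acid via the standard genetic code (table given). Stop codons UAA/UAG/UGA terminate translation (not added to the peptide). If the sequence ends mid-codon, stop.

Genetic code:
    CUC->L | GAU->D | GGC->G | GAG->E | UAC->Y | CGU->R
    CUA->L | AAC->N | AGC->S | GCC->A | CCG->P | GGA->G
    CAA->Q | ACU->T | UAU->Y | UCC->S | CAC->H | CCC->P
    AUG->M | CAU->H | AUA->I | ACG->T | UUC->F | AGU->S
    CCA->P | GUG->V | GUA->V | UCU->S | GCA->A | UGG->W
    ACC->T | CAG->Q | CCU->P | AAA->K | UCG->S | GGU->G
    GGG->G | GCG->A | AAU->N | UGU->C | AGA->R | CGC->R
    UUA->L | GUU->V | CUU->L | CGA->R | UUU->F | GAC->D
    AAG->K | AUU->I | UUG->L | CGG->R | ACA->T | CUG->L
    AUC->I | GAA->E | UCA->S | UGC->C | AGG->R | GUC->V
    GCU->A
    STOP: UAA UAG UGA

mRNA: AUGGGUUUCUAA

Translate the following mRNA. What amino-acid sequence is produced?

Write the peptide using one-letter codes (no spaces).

Answer: MGF

Derivation:
start AUG at pos 0
pos 0: AUG -> M; peptide=M
pos 3: GGU -> G; peptide=MG
pos 6: UUC -> F; peptide=MGF
pos 9: UAA -> STOP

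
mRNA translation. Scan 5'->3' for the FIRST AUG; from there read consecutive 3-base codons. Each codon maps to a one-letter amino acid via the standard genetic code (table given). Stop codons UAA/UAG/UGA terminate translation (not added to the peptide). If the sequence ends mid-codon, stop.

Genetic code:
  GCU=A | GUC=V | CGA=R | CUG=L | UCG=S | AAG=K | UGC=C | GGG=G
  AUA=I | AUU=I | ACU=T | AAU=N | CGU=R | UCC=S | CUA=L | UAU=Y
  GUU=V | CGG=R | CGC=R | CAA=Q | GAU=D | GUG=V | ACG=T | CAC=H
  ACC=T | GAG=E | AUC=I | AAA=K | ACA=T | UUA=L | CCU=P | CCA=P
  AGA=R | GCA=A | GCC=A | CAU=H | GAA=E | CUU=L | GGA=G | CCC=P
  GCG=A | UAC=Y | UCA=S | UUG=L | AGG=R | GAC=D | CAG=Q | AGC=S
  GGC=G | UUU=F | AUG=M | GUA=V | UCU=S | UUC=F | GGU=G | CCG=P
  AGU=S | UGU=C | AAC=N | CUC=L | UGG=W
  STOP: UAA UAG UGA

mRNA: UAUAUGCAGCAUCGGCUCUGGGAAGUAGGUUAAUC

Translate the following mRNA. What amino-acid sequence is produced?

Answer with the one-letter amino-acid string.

Answer: MQHRLWEVG

Derivation:
start AUG at pos 3
pos 3: AUG -> M; peptide=M
pos 6: CAG -> Q; peptide=MQ
pos 9: CAU -> H; peptide=MQH
pos 12: CGG -> R; peptide=MQHR
pos 15: CUC -> L; peptide=MQHRL
pos 18: UGG -> W; peptide=MQHRLW
pos 21: GAA -> E; peptide=MQHRLWE
pos 24: GUA -> V; peptide=MQHRLWEV
pos 27: GGU -> G; peptide=MQHRLWEVG
pos 30: UAA -> STOP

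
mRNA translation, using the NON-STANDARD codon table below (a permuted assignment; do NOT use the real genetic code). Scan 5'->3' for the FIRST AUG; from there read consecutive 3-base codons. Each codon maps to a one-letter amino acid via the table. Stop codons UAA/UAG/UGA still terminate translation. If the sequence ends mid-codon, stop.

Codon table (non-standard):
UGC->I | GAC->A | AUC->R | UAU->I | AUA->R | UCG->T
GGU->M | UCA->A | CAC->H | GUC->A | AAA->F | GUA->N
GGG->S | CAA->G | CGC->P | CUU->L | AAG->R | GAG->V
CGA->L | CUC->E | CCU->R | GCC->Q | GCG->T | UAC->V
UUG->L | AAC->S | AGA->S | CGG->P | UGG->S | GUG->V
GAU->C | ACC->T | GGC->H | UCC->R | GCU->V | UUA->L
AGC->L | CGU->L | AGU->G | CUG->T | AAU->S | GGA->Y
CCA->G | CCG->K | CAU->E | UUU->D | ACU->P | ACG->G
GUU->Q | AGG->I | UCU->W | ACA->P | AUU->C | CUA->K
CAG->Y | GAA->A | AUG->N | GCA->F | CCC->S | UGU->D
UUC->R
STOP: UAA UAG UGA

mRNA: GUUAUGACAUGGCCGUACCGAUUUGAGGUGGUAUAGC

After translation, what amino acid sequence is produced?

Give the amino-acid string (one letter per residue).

Answer: NPSKVLDVVN

Derivation:
start AUG at pos 3
pos 3: AUG -> N; peptide=N
pos 6: ACA -> P; peptide=NP
pos 9: UGG -> S; peptide=NPS
pos 12: CCG -> K; peptide=NPSK
pos 15: UAC -> V; peptide=NPSKV
pos 18: CGA -> L; peptide=NPSKVL
pos 21: UUU -> D; peptide=NPSKVLD
pos 24: GAG -> V; peptide=NPSKVLDV
pos 27: GUG -> V; peptide=NPSKVLDVV
pos 30: GUA -> N; peptide=NPSKVLDVVN
pos 33: UAG -> STOP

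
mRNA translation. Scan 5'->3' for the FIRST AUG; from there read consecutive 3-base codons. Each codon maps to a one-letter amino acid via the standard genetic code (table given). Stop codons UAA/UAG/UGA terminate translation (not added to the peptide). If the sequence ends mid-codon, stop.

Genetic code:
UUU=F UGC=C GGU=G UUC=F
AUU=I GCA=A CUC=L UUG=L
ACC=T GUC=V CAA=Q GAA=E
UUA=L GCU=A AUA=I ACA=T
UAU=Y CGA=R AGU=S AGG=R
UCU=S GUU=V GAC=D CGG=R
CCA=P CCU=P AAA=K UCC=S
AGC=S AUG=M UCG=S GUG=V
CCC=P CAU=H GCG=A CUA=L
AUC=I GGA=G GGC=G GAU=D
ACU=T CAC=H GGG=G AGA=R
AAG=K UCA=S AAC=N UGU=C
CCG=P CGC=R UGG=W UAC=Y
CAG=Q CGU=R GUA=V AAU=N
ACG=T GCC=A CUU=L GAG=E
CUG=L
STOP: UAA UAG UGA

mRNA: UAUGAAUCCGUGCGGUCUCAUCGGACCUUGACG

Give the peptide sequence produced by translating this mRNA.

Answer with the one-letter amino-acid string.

start AUG at pos 1
pos 1: AUG -> M; peptide=M
pos 4: AAU -> N; peptide=MN
pos 7: CCG -> P; peptide=MNP
pos 10: UGC -> C; peptide=MNPC
pos 13: GGU -> G; peptide=MNPCG
pos 16: CUC -> L; peptide=MNPCGL
pos 19: AUC -> I; peptide=MNPCGLI
pos 22: GGA -> G; peptide=MNPCGLIG
pos 25: CCU -> P; peptide=MNPCGLIGP
pos 28: UGA -> STOP

Answer: MNPCGLIGP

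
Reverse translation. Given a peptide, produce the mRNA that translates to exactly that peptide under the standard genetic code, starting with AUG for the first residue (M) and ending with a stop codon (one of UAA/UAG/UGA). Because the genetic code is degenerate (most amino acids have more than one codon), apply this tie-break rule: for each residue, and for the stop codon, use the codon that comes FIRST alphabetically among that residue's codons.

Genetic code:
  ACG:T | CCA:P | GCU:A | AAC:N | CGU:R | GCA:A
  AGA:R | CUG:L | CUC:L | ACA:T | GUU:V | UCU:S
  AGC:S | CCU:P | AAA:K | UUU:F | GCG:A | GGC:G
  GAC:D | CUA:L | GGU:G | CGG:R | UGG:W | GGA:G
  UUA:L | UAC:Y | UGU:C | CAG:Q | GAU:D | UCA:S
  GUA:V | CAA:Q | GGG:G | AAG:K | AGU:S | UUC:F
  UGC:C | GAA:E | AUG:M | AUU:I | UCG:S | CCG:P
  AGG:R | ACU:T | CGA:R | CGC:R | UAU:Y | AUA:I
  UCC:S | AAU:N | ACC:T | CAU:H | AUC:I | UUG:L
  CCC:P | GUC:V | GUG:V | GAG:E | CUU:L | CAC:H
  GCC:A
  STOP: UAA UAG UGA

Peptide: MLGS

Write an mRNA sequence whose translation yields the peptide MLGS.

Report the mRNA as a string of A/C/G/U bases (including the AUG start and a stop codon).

Answer: mRNA: AUGCUAGGAAGCUAA

Derivation:
residue 1: M -> AUG (start codon)
residue 2: L codons sorted = CUA,CUC,CUG,CUU,UUA,UUG -> pick first = CUA
residue 3: G codons sorted = GGA,GGC,GGG,GGU -> pick first = GGA
residue 4: S codons sorted = AGC,AGU,UCA,UCC,UCG,UCU -> pick first = AGC
terminator: stop codons sorted = UAA,UAG,UGA -> pick first = UAA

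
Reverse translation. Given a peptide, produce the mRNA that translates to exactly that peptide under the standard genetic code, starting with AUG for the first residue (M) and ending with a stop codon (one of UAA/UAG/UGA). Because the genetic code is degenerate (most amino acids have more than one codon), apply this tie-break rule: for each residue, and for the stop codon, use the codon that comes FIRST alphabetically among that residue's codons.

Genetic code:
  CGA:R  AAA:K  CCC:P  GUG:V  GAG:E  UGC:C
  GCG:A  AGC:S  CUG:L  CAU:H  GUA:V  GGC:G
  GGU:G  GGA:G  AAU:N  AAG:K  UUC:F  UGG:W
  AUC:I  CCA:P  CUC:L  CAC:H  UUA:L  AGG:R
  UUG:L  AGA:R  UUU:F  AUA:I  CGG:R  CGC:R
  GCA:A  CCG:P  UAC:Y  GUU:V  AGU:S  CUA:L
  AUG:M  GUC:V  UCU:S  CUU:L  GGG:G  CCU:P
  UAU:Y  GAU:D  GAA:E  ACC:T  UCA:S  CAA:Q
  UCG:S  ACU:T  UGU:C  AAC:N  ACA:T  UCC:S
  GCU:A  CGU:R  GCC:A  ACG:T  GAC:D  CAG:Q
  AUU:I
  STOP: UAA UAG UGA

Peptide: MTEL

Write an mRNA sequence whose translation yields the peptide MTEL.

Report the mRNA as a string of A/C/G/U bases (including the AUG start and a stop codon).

residue 1: M -> AUG (start codon)
residue 2: T codons sorted = ACA,ACC,ACG,ACU -> pick first = ACA
residue 3: E codons sorted = GAA,GAG -> pick first = GAA
residue 4: L codons sorted = CUA,CUC,CUG,CUU,UUA,UUG -> pick first = CUA
terminator: stop codons sorted = UAA,UAG,UGA -> pick first = UAA

Answer: mRNA: AUGACAGAACUAUAA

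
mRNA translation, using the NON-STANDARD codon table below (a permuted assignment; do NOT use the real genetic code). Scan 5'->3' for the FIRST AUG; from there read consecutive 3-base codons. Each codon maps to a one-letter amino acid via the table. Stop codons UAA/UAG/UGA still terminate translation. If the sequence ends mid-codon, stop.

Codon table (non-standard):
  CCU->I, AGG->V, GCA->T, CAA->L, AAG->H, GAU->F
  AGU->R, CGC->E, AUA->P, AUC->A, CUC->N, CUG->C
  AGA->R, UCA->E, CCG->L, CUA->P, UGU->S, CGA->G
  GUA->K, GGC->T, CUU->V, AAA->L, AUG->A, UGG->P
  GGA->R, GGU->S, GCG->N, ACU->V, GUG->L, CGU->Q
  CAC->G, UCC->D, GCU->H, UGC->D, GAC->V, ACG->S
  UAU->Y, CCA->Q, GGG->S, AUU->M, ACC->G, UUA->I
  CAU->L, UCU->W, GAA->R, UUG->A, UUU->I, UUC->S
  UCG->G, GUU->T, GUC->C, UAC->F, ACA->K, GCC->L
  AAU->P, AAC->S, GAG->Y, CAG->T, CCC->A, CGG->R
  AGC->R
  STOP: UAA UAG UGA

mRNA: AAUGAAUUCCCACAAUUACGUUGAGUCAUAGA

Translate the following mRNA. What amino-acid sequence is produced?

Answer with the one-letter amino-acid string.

start AUG at pos 1
pos 1: AUG -> A; peptide=A
pos 4: AAU -> P; peptide=AP
pos 7: UCC -> D; peptide=APD
pos 10: CAC -> G; peptide=APDG
pos 13: AAU -> P; peptide=APDGP
pos 16: UAC -> F; peptide=APDGPF
pos 19: GUU -> T; peptide=APDGPFT
pos 22: GAG -> Y; peptide=APDGPFTY
pos 25: UCA -> E; peptide=APDGPFTYE
pos 28: UAG -> STOP

Answer: APDGPFTYE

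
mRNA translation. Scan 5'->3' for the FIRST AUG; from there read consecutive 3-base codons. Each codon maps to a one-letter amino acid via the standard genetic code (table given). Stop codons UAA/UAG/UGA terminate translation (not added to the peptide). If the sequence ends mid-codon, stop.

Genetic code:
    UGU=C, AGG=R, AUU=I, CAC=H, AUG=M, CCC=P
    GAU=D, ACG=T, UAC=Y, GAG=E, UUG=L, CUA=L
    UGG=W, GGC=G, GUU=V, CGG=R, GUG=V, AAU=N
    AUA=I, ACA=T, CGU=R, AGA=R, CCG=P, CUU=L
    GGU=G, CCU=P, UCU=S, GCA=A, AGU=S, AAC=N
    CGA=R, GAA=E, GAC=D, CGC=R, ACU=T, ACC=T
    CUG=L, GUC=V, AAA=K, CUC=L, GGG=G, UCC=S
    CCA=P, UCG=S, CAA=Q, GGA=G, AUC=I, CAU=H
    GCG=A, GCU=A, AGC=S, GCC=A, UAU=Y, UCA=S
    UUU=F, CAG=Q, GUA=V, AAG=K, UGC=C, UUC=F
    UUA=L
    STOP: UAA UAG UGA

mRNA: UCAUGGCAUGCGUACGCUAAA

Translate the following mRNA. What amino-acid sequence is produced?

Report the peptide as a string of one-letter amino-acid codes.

Answer: MACVR

Derivation:
start AUG at pos 2
pos 2: AUG -> M; peptide=M
pos 5: GCA -> A; peptide=MA
pos 8: UGC -> C; peptide=MAC
pos 11: GUA -> V; peptide=MACV
pos 14: CGC -> R; peptide=MACVR
pos 17: UAA -> STOP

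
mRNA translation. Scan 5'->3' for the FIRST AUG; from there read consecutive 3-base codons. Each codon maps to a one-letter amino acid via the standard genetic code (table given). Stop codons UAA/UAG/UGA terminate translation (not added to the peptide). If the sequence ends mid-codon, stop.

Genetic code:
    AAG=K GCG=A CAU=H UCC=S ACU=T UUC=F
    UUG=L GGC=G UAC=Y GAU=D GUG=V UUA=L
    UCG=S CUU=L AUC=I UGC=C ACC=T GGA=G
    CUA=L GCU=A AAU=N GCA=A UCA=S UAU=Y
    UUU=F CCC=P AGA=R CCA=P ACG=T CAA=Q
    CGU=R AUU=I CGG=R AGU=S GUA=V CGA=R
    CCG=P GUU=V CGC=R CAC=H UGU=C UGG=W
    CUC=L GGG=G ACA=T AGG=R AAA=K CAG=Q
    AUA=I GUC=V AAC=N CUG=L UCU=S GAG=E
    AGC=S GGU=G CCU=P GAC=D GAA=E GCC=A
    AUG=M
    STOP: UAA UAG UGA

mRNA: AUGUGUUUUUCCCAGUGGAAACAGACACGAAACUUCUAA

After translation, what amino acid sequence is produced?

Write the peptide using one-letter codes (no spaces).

start AUG at pos 0
pos 0: AUG -> M; peptide=M
pos 3: UGU -> C; peptide=MC
pos 6: UUU -> F; peptide=MCF
pos 9: UCC -> S; peptide=MCFS
pos 12: CAG -> Q; peptide=MCFSQ
pos 15: UGG -> W; peptide=MCFSQW
pos 18: AAA -> K; peptide=MCFSQWK
pos 21: CAG -> Q; peptide=MCFSQWKQ
pos 24: ACA -> T; peptide=MCFSQWKQT
pos 27: CGA -> R; peptide=MCFSQWKQTR
pos 30: AAC -> N; peptide=MCFSQWKQTRN
pos 33: UUC -> F; peptide=MCFSQWKQTRNF
pos 36: UAA -> STOP

Answer: MCFSQWKQTRNF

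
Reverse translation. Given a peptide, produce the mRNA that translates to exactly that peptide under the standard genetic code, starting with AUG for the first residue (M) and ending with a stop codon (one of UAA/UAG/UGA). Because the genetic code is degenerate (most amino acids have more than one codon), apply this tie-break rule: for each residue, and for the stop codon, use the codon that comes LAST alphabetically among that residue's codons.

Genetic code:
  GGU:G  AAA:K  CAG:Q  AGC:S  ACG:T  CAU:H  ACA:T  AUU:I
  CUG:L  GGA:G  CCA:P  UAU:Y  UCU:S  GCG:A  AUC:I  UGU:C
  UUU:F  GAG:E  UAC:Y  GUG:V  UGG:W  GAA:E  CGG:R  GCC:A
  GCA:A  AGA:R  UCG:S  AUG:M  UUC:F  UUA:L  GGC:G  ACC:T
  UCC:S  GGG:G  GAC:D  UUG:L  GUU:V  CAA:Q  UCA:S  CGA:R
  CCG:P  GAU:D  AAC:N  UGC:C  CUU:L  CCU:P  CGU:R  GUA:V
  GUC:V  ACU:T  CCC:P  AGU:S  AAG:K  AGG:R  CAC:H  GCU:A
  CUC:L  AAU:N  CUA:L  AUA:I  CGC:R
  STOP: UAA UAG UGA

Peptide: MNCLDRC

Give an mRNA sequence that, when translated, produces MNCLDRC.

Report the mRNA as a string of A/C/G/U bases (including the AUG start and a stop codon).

Answer: mRNA: AUGAAUUGUUUGGAUCGUUGUUGA

Derivation:
residue 1: M -> AUG (start codon)
residue 2: N codons sorted = AAC,AAU -> pick last = AAU
residue 3: C codons sorted = UGC,UGU -> pick last = UGU
residue 4: L codons sorted = CUA,CUC,CUG,CUU,UUA,UUG -> pick last = UUG
residue 5: D codons sorted = GAC,GAU -> pick last = GAU
residue 6: R codons sorted = AGA,AGG,CGA,CGC,CGG,CGU -> pick last = CGU
residue 7: C codons sorted = UGC,UGU -> pick last = UGU
terminator: stop codons sorted = UAA,UAG,UGA -> pick last = UGA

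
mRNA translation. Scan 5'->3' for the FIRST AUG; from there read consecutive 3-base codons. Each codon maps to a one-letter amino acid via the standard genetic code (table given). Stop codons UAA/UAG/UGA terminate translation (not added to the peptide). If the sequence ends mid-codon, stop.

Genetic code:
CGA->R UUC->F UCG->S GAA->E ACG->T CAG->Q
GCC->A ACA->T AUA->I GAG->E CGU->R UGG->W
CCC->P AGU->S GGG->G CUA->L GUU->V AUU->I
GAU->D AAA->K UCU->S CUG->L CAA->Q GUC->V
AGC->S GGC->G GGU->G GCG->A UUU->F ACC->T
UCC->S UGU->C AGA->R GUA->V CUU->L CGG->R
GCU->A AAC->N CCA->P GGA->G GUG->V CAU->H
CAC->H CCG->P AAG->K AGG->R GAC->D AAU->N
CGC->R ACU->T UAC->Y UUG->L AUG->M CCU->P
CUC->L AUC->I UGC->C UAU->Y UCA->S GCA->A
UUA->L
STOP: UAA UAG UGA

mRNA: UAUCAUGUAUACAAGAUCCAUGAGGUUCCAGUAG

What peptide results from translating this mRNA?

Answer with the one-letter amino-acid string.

start AUG at pos 4
pos 4: AUG -> M; peptide=M
pos 7: UAU -> Y; peptide=MY
pos 10: ACA -> T; peptide=MYT
pos 13: AGA -> R; peptide=MYTR
pos 16: UCC -> S; peptide=MYTRS
pos 19: AUG -> M; peptide=MYTRSM
pos 22: AGG -> R; peptide=MYTRSMR
pos 25: UUC -> F; peptide=MYTRSMRF
pos 28: CAG -> Q; peptide=MYTRSMRFQ
pos 31: UAG -> STOP

Answer: MYTRSMRFQ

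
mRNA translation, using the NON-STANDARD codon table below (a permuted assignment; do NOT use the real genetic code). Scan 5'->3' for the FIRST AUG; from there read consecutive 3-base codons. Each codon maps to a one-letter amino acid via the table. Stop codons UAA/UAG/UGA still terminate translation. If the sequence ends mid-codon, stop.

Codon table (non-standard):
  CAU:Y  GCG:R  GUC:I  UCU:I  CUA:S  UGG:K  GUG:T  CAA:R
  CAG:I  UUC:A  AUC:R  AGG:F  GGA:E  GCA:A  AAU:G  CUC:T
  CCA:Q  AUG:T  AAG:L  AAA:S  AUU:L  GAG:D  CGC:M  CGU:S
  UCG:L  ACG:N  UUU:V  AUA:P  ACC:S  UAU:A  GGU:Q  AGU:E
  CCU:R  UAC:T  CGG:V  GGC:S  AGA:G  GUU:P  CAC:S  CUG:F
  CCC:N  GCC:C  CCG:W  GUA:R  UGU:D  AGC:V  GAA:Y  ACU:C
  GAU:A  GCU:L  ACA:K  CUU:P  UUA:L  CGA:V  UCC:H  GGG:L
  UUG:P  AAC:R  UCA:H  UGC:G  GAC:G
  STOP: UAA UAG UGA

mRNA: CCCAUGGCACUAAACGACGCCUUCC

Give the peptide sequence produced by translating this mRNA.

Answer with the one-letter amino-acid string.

start AUG at pos 3
pos 3: AUG -> T; peptide=T
pos 6: GCA -> A; peptide=TA
pos 9: CUA -> S; peptide=TAS
pos 12: AAC -> R; peptide=TASR
pos 15: GAC -> G; peptide=TASRG
pos 18: GCC -> C; peptide=TASRGC
pos 21: UUC -> A; peptide=TASRGCA
pos 24: only 1 nt remain (<3), stop (end of mRNA)

Answer: TASRGCA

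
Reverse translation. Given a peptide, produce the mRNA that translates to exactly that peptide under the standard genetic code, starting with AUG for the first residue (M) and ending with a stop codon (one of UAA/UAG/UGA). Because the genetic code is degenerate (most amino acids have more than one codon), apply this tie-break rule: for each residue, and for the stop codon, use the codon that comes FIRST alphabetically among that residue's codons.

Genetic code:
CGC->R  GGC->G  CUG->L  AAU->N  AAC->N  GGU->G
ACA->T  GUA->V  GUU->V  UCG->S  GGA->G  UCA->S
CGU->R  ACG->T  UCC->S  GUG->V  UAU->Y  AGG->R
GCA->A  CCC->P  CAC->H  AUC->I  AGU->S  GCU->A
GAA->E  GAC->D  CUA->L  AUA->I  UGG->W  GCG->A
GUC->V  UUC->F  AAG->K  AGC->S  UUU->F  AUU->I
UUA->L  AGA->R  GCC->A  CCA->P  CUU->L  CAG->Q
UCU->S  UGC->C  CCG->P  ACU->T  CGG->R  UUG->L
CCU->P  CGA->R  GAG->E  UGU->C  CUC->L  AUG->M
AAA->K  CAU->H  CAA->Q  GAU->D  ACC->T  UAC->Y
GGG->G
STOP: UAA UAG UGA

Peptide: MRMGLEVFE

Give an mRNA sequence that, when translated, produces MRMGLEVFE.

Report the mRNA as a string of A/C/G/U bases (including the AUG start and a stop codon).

residue 1: M -> AUG (start codon)
residue 2: R codons sorted = AGA,AGG,CGA,CGC,CGG,CGU -> pick first = AGA
residue 3: M -> AUG (only codon)
residue 4: G codons sorted = GGA,GGC,GGG,GGU -> pick first = GGA
residue 5: L codons sorted = CUA,CUC,CUG,CUU,UUA,UUG -> pick first = CUA
residue 6: E codons sorted = GAA,GAG -> pick first = GAA
residue 7: V codons sorted = GUA,GUC,GUG,GUU -> pick first = GUA
residue 8: F codons sorted = UUC,UUU -> pick first = UUC
residue 9: E codons sorted = GAA,GAG -> pick first = GAA
terminator: stop codons sorted = UAA,UAG,UGA -> pick first = UAA

Answer: mRNA: AUGAGAAUGGGACUAGAAGUAUUCGAAUAA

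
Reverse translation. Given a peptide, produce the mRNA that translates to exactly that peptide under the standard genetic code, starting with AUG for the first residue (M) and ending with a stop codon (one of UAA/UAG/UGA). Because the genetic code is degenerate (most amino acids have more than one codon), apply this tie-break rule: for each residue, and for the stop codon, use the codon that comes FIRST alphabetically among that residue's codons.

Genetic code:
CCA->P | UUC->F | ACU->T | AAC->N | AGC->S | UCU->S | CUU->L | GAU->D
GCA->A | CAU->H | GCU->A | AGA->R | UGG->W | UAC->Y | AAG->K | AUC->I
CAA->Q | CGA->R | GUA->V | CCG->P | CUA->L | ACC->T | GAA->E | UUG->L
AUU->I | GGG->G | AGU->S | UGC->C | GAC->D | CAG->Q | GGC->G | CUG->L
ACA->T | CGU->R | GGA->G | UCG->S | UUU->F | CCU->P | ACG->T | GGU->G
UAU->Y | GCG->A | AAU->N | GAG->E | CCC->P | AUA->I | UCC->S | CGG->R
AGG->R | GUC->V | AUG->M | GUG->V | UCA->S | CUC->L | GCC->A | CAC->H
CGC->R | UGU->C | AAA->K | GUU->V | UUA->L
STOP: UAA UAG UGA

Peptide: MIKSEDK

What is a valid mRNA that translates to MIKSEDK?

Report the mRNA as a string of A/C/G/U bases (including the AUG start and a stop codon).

Answer: mRNA: AUGAUAAAAAGCGAAGACAAAUAA

Derivation:
residue 1: M -> AUG (start codon)
residue 2: I codons sorted = AUA,AUC,AUU -> pick first = AUA
residue 3: K codons sorted = AAA,AAG -> pick first = AAA
residue 4: S codons sorted = AGC,AGU,UCA,UCC,UCG,UCU -> pick first = AGC
residue 5: E codons sorted = GAA,GAG -> pick first = GAA
residue 6: D codons sorted = GAC,GAU -> pick first = GAC
residue 7: K codons sorted = AAA,AAG -> pick first = AAA
terminator: stop codons sorted = UAA,UAG,UGA -> pick first = UAA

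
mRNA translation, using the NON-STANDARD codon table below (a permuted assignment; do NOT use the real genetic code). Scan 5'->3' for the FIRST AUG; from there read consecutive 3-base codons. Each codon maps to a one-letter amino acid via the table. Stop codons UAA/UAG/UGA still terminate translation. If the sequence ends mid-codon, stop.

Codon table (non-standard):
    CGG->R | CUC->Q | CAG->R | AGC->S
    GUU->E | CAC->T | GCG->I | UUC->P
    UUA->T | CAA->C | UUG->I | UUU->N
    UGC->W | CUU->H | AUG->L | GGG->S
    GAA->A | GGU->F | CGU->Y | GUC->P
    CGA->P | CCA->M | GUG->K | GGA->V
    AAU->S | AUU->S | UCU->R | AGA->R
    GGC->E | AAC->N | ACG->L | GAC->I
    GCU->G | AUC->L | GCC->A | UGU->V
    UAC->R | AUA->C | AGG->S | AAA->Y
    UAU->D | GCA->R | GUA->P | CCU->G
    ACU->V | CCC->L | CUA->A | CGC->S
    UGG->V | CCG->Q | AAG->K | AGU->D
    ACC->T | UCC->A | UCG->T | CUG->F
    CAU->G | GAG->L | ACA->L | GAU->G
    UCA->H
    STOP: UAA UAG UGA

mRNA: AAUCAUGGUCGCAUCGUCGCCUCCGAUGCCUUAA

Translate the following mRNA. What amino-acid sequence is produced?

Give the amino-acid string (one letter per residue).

start AUG at pos 4
pos 4: AUG -> L; peptide=L
pos 7: GUC -> P; peptide=LP
pos 10: GCA -> R; peptide=LPR
pos 13: UCG -> T; peptide=LPRT
pos 16: UCG -> T; peptide=LPRTT
pos 19: CCU -> G; peptide=LPRTTG
pos 22: CCG -> Q; peptide=LPRTTGQ
pos 25: AUG -> L; peptide=LPRTTGQL
pos 28: CCU -> G; peptide=LPRTTGQLG
pos 31: UAA -> STOP

Answer: LPRTTGQLG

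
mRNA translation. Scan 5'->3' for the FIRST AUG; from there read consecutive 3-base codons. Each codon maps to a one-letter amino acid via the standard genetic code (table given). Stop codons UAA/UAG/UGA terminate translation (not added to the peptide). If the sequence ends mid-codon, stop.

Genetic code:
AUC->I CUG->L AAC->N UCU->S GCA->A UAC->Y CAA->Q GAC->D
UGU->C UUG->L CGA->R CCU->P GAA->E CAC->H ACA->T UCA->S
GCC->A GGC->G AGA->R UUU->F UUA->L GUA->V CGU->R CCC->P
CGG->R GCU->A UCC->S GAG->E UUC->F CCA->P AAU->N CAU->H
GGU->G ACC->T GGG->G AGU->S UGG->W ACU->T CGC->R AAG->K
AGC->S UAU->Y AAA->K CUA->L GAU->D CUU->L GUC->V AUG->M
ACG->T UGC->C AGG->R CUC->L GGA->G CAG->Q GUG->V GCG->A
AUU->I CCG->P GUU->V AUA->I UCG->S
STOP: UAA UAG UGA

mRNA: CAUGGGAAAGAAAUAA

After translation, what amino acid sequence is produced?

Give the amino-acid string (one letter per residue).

start AUG at pos 1
pos 1: AUG -> M; peptide=M
pos 4: GGA -> G; peptide=MG
pos 7: AAG -> K; peptide=MGK
pos 10: AAA -> K; peptide=MGKK
pos 13: UAA -> STOP

Answer: MGKK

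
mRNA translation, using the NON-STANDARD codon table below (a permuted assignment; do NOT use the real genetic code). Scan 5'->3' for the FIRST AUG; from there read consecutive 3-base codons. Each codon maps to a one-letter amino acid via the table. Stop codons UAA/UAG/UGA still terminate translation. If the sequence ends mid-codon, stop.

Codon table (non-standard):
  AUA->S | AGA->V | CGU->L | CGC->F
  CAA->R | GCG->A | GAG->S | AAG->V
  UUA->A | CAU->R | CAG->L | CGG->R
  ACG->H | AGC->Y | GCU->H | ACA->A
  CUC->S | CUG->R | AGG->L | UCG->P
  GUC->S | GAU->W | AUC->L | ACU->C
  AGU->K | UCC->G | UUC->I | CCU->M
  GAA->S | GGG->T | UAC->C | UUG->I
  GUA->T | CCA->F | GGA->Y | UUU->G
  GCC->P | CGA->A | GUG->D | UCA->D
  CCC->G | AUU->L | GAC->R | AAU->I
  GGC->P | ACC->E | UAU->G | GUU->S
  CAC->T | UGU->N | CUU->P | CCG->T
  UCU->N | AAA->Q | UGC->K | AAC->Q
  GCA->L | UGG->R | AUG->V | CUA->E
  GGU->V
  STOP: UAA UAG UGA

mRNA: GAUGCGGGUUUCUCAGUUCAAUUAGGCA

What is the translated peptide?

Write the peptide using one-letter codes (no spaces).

Answer: VRSNLII

Derivation:
start AUG at pos 1
pos 1: AUG -> V; peptide=V
pos 4: CGG -> R; peptide=VR
pos 7: GUU -> S; peptide=VRS
pos 10: UCU -> N; peptide=VRSN
pos 13: CAG -> L; peptide=VRSNL
pos 16: UUC -> I; peptide=VRSNLI
pos 19: AAU -> I; peptide=VRSNLII
pos 22: UAG -> STOP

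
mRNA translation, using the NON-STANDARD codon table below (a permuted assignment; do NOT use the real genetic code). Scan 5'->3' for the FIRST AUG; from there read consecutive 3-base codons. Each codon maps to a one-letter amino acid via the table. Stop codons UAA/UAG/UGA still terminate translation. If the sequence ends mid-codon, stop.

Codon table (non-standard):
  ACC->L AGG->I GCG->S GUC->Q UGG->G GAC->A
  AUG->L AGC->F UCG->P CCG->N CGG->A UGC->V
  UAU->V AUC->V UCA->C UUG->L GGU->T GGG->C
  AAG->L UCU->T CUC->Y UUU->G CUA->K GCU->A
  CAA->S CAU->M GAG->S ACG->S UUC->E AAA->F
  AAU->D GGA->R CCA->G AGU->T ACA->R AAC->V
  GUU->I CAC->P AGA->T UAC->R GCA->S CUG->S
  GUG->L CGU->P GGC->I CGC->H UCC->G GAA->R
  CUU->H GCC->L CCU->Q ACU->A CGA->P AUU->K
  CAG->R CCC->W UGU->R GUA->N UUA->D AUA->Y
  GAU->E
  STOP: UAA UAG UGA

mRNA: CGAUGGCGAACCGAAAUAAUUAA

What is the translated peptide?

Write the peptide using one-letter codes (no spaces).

Answer: LSVPDD

Derivation:
start AUG at pos 2
pos 2: AUG -> L; peptide=L
pos 5: GCG -> S; peptide=LS
pos 8: AAC -> V; peptide=LSV
pos 11: CGA -> P; peptide=LSVP
pos 14: AAU -> D; peptide=LSVPD
pos 17: AAU -> D; peptide=LSVPDD
pos 20: UAA -> STOP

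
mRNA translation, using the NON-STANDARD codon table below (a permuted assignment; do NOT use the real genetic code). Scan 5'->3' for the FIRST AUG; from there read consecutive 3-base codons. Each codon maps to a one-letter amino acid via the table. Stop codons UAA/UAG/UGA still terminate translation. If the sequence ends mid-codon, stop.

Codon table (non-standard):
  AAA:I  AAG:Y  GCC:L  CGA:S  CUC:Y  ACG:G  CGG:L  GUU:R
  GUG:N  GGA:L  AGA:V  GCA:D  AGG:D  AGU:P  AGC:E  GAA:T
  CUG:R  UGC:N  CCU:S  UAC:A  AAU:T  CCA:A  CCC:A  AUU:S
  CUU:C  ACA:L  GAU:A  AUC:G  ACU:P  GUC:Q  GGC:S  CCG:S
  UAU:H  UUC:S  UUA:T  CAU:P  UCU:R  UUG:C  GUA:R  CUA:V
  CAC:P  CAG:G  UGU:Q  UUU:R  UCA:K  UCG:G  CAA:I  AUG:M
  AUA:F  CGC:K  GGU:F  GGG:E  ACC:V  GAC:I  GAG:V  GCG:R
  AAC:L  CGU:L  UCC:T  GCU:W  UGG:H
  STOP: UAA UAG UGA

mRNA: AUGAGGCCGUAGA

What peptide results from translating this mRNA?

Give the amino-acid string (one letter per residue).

start AUG at pos 0
pos 0: AUG -> M; peptide=M
pos 3: AGG -> D; peptide=MD
pos 6: CCG -> S; peptide=MDS
pos 9: UAG -> STOP

Answer: MDS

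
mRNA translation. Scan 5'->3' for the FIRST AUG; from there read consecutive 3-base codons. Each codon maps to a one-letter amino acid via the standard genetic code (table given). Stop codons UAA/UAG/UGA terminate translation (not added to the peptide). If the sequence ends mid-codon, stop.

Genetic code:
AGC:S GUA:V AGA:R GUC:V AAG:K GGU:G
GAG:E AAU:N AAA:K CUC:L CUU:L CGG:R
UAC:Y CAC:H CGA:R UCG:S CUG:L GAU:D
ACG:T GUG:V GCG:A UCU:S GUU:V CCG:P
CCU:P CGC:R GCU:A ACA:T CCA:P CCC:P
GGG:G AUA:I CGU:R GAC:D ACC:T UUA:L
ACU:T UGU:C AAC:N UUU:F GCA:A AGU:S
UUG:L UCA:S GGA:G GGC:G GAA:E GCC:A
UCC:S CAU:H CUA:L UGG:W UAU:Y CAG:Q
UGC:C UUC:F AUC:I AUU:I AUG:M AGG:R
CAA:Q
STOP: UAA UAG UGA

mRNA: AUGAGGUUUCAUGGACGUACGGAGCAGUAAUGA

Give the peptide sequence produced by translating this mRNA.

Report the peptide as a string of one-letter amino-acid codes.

start AUG at pos 0
pos 0: AUG -> M; peptide=M
pos 3: AGG -> R; peptide=MR
pos 6: UUU -> F; peptide=MRF
pos 9: CAU -> H; peptide=MRFH
pos 12: GGA -> G; peptide=MRFHG
pos 15: CGU -> R; peptide=MRFHGR
pos 18: ACG -> T; peptide=MRFHGRT
pos 21: GAG -> E; peptide=MRFHGRTE
pos 24: CAG -> Q; peptide=MRFHGRTEQ
pos 27: UAA -> STOP

Answer: MRFHGRTEQ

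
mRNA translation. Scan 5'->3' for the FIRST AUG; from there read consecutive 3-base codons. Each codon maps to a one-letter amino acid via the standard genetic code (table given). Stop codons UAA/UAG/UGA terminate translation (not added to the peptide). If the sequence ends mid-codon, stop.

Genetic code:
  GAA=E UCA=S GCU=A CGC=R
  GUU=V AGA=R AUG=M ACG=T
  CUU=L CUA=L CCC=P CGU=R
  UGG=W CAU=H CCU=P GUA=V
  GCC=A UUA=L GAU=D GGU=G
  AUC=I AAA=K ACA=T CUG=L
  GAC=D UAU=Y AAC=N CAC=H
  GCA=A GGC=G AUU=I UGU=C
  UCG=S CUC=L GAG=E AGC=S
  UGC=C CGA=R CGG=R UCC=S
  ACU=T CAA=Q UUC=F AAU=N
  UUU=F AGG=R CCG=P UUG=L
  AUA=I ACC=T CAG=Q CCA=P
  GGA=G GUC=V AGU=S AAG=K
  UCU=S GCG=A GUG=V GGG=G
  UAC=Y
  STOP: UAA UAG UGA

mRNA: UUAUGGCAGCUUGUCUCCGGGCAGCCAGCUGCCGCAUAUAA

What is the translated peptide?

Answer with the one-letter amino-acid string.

Answer: MAACLRAASCRI

Derivation:
start AUG at pos 2
pos 2: AUG -> M; peptide=M
pos 5: GCA -> A; peptide=MA
pos 8: GCU -> A; peptide=MAA
pos 11: UGU -> C; peptide=MAAC
pos 14: CUC -> L; peptide=MAACL
pos 17: CGG -> R; peptide=MAACLR
pos 20: GCA -> A; peptide=MAACLRA
pos 23: GCC -> A; peptide=MAACLRAA
pos 26: AGC -> S; peptide=MAACLRAAS
pos 29: UGC -> C; peptide=MAACLRAASC
pos 32: CGC -> R; peptide=MAACLRAASCR
pos 35: AUA -> I; peptide=MAACLRAASCRI
pos 38: UAA -> STOP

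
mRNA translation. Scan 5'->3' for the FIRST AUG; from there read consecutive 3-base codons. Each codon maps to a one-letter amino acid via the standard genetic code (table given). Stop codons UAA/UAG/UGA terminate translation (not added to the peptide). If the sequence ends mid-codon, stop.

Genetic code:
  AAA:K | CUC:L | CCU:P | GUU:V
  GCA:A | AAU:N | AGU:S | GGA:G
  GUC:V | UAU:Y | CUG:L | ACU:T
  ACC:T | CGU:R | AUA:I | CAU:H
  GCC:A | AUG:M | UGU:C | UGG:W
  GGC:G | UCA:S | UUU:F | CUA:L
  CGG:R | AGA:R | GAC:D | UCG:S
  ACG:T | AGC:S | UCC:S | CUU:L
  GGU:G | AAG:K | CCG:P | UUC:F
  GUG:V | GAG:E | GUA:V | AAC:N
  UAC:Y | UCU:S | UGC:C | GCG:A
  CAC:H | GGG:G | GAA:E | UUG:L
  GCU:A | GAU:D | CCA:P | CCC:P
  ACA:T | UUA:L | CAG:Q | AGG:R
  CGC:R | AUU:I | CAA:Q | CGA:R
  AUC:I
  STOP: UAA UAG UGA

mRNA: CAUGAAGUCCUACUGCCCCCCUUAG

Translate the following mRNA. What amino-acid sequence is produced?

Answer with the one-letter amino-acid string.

start AUG at pos 1
pos 1: AUG -> M; peptide=M
pos 4: AAG -> K; peptide=MK
pos 7: UCC -> S; peptide=MKS
pos 10: UAC -> Y; peptide=MKSY
pos 13: UGC -> C; peptide=MKSYC
pos 16: CCC -> P; peptide=MKSYCP
pos 19: CCU -> P; peptide=MKSYCPP
pos 22: UAG -> STOP

Answer: MKSYCPP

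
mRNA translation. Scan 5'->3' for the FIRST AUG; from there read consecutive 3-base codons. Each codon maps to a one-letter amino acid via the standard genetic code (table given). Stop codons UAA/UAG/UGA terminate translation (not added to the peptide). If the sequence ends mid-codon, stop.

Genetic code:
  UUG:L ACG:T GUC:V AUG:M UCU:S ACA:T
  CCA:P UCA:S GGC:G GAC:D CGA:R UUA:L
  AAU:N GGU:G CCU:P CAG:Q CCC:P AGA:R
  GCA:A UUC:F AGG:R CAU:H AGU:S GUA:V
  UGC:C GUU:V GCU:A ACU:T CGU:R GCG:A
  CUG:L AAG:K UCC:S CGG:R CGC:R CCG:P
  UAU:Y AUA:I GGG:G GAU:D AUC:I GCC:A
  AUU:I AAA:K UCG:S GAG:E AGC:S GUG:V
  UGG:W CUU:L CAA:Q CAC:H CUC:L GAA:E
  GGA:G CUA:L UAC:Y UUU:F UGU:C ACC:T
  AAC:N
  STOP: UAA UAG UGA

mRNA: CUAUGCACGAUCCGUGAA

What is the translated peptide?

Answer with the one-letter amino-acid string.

start AUG at pos 2
pos 2: AUG -> M; peptide=M
pos 5: CAC -> H; peptide=MH
pos 8: GAU -> D; peptide=MHD
pos 11: CCG -> P; peptide=MHDP
pos 14: UGA -> STOP

Answer: MHDP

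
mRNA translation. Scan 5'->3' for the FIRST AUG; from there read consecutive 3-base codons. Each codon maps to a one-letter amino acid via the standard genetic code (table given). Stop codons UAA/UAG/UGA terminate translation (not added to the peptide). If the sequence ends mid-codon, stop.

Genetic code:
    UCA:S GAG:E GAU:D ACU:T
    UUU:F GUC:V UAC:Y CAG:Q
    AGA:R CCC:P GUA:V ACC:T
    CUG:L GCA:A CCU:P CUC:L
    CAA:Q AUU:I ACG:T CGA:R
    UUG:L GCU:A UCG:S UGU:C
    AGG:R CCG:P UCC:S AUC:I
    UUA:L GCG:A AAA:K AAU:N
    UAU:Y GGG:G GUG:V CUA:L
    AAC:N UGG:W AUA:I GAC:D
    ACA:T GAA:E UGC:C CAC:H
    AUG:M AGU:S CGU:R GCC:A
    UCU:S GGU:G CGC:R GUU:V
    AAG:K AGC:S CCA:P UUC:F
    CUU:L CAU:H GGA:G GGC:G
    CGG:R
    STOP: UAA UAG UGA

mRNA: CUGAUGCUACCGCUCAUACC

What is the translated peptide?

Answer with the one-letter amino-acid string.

start AUG at pos 3
pos 3: AUG -> M; peptide=M
pos 6: CUA -> L; peptide=ML
pos 9: CCG -> P; peptide=MLP
pos 12: CUC -> L; peptide=MLPL
pos 15: AUA -> I; peptide=MLPLI
pos 18: only 2 nt remain (<3), stop (end of mRNA)

Answer: MLPLI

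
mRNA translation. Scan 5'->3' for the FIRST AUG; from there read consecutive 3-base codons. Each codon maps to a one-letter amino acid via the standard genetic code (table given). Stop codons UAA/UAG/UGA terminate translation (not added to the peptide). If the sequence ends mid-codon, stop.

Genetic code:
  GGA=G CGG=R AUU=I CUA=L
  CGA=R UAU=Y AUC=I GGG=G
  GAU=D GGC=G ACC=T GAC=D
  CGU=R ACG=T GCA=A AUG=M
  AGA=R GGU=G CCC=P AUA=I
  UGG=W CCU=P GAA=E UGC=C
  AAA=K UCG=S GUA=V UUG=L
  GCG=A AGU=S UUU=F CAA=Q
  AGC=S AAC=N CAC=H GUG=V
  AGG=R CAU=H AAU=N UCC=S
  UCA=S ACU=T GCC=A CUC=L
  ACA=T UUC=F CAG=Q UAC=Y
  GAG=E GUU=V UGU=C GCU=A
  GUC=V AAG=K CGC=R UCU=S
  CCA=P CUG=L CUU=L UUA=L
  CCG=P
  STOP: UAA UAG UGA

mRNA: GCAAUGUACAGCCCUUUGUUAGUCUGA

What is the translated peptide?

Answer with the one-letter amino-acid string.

start AUG at pos 3
pos 3: AUG -> M; peptide=M
pos 6: UAC -> Y; peptide=MY
pos 9: AGC -> S; peptide=MYS
pos 12: CCU -> P; peptide=MYSP
pos 15: UUG -> L; peptide=MYSPL
pos 18: UUA -> L; peptide=MYSPLL
pos 21: GUC -> V; peptide=MYSPLLV
pos 24: UGA -> STOP

Answer: MYSPLLV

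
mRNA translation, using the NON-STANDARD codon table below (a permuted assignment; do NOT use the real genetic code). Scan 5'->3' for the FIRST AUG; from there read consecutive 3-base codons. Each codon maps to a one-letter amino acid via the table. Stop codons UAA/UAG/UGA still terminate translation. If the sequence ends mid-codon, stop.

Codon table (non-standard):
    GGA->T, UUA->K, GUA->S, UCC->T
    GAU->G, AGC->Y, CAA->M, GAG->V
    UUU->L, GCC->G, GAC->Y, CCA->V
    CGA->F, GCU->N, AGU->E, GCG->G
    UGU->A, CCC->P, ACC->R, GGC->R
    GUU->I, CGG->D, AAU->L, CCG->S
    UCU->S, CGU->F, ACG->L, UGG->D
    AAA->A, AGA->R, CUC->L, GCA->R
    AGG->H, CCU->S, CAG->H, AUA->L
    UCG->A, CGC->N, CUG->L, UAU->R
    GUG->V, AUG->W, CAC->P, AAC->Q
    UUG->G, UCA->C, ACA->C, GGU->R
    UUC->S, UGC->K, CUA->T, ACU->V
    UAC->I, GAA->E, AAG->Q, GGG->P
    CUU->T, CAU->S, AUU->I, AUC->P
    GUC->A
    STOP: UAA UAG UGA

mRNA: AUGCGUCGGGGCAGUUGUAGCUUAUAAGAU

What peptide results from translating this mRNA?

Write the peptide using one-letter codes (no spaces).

start AUG at pos 0
pos 0: AUG -> W; peptide=W
pos 3: CGU -> F; peptide=WF
pos 6: CGG -> D; peptide=WFD
pos 9: GGC -> R; peptide=WFDR
pos 12: AGU -> E; peptide=WFDRE
pos 15: UGU -> A; peptide=WFDREA
pos 18: AGC -> Y; peptide=WFDREAY
pos 21: UUA -> K; peptide=WFDREAYK
pos 24: UAA -> STOP

Answer: WFDREAYK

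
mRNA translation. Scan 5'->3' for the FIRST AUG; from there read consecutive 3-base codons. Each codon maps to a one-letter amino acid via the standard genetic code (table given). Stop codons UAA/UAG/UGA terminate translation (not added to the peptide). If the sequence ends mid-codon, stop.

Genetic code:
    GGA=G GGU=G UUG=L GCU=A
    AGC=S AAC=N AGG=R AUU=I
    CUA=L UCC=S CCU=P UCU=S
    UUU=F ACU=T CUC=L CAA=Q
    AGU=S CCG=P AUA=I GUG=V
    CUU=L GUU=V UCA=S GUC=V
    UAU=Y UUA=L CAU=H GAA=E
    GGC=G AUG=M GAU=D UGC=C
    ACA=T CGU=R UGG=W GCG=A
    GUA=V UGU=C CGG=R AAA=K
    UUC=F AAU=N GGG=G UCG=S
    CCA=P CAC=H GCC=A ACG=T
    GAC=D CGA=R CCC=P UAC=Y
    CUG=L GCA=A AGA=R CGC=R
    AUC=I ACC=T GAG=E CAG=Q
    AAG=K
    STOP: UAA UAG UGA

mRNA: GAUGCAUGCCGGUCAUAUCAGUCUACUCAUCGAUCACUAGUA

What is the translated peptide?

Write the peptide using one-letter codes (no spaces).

start AUG at pos 1
pos 1: AUG -> M; peptide=M
pos 4: CAU -> H; peptide=MH
pos 7: GCC -> A; peptide=MHA
pos 10: GGU -> G; peptide=MHAG
pos 13: CAU -> H; peptide=MHAGH
pos 16: AUC -> I; peptide=MHAGHI
pos 19: AGU -> S; peptide=MHAGHIS
pos 22: CUA -> L; peptide=MHAGHISL
pos 25: CUC -> L; peptide=MHAGHISLL
pos 28: AUC -> I; peptide=MHAGHISLLI
pos 31: GAU -> D; peptide=MHAGHISLLID
pos 34: CAC -> H; peptide=MHAGHISLLIDH
pos 37: UAG -> STOP

Answer: MHAGHISLLIDH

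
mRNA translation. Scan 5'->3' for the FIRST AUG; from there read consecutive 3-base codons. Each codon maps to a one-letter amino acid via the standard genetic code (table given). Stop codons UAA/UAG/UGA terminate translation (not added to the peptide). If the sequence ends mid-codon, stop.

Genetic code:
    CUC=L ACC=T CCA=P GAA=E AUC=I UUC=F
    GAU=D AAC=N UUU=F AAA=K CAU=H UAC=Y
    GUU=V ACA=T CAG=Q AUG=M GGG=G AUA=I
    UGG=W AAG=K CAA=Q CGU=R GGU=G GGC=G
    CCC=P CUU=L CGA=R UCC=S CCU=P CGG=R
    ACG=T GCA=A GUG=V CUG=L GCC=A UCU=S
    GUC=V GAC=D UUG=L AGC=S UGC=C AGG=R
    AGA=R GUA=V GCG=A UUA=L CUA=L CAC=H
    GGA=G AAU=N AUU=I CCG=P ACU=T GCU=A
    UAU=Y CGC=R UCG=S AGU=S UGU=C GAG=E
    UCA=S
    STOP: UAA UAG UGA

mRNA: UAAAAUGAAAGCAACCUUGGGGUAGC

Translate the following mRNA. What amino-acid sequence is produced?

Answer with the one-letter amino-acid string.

Answer: MKATLG

Derivation:
start AUG at pos 4
pos 4: AUG -> M; peptide=M
pos 7: AAA -> K; peptide=MK
pos 10: GCA -> A; peptide=MKA
pos 13: ACC -> T; peptide=MKAT
pos 16: UUG -> L; peptide=MKATL
pos 19: GGG -> G; peptide=MKATLG
pos 22: UAG -> STOP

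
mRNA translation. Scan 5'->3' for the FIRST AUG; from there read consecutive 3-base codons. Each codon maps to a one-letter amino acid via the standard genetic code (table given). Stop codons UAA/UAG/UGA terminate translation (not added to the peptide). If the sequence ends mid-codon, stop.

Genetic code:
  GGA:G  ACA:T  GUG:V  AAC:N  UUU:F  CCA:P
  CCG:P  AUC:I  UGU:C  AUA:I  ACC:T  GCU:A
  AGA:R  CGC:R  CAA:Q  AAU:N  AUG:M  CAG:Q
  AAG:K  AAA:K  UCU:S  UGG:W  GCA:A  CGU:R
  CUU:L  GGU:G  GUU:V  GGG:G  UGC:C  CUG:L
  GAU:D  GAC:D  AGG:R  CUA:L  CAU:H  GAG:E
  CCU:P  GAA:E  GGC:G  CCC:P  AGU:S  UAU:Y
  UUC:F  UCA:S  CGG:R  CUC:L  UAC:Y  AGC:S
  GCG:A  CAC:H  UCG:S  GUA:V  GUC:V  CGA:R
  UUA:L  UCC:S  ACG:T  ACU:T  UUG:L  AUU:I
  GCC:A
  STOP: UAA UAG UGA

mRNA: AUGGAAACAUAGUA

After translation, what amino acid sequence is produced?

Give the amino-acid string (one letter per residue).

Answer: MET

Derivation:
start AUG at pos 0
pos 0: AUG -> M; peptide=M
pos 3: GAA -> E; peptide=ME
pos 6: ACA -> T; peptide=MET
pos 9: UAG -> STOP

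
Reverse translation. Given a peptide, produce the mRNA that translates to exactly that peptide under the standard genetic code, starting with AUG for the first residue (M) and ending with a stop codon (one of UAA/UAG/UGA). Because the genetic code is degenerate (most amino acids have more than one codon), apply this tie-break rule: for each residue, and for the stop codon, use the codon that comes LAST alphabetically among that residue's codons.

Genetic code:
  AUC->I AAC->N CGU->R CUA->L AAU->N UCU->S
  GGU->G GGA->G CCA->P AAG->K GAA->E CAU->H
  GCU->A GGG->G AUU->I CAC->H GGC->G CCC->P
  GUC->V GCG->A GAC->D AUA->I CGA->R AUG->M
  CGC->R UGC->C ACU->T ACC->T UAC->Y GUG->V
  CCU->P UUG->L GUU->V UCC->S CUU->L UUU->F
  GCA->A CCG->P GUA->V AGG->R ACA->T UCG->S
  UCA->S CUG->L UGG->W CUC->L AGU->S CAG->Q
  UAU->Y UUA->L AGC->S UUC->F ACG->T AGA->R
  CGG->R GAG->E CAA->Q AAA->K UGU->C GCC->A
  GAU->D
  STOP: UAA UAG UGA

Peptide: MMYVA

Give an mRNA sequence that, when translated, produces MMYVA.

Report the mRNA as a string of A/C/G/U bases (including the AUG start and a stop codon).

residue 1: M -> AUG (start codon)
residue 2: M -> AUG (only codon)
residue 3: Y codons sorted = UAC,UAU -> pick last = UAU
residue 4: V codons sorted = GUA,GUC,GUG,GUU -> pick last = GUU
residue 5: A codons sorted = GCA,GCC,GCG,GCU -> pick last = GCU
terminator: stop codons sorted = UAA,UAG,UGA -> pick last = UGA

Answer: mRNA: AUGAUGUAUGUUGCUUGA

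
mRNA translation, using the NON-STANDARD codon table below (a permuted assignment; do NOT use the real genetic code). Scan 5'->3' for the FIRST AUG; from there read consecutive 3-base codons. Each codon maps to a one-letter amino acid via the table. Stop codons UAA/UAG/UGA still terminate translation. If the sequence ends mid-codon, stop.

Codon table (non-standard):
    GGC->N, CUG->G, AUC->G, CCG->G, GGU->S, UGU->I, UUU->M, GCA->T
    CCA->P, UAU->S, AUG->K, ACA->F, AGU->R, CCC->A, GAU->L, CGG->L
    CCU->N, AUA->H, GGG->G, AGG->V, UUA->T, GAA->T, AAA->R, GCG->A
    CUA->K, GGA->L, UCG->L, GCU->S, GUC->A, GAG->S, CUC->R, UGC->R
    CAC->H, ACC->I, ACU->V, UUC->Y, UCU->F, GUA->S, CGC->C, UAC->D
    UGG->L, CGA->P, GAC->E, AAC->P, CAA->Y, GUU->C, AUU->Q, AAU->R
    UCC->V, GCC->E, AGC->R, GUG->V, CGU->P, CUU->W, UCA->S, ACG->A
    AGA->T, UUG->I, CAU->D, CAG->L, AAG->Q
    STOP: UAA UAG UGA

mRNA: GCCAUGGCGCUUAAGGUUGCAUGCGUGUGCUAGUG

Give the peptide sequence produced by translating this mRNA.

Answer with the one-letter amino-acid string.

Answer: KAWQCTRVR

Derivation:
start AUG at pos 3
pos 3: AUG -> K; peptide=K
pos 6: GCG -> A; peptide=KA
pos 9: CUU -> W; peptide=KAW
pos 12: AAG -> Q; peptide=KAWQ
pos 15: GUU -> C; peptide=KAWQC
pos 18: GCA -> T; peptide=KAWQCT
pos 21: UGC -> R; peptide=KAWQCTR
pos 24: GUG -> V; peptide=KAWQCTRV
pos 27: UGC -> R; peptide=KAWQCTRVR
pos 30: UAG -> STOP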